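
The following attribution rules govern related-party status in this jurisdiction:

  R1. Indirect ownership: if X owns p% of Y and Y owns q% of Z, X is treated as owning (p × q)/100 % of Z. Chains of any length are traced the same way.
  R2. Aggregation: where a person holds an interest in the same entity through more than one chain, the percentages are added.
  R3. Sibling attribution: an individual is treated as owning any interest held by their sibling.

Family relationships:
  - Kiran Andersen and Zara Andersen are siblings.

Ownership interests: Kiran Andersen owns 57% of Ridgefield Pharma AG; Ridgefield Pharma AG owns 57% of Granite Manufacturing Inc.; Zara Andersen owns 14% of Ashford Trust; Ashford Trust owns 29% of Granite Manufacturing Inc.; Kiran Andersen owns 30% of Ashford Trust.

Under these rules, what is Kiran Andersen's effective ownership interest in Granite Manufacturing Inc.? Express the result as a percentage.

45.25%

By sibling attribution (R3), Kiran Andersen is treated as also owning Zara Andersen's interest in Ashford Trust, giving 30% + 14% = 44%.
Chain via Ashford Trust (R1): 44% × 29% = 12.76% of Granite Manufacturing Inc.
Chain via Ridgefield Pharma AG (R1): 57% × 57% = 32.49% of Granite Manufacturing Inc.
Aggregating (R2): 12.76% + 32.49% = 45.25%.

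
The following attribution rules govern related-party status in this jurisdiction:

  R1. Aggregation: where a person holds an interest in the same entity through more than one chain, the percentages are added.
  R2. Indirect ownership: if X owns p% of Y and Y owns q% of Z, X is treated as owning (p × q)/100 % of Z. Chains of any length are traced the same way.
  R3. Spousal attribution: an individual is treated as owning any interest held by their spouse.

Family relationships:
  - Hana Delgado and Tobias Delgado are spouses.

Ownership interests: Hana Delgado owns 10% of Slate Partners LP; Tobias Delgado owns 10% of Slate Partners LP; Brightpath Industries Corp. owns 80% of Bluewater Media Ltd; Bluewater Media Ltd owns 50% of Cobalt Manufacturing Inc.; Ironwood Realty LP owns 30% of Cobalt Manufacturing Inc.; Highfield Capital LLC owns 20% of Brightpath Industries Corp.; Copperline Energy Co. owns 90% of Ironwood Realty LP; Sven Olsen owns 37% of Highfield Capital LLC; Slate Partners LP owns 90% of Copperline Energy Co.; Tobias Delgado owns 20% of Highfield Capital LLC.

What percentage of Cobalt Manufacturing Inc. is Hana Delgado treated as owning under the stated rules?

By spousal attribution (R3), Hana Delgado is treated as also owning Tobias Delgado's interest in Slate Partners LP, giving 10% + 10% = 20%.
By spousal attribution (R3), Hana Delgado is treated as owning Tobias Delgado's 20% interest in Highfield Capital LLC.
Chain via Slate Partners LP → Copperline Energy Co. → Ironwood Realty LP (R2): 20% × 90% × 90% × 30% = 4.86% of Cobalt Manufacturing Inc.
Chain via Highfield Capital LLC → Brightpath Industries Corp. → Bluewater Media Ltd (R2): 20% × 20% × 80% × 50% = 1.6% of Cobalt Manufacturing Inc.
Aggregating (R1): 4.86% + 1.6% = 6.46%.

6.46%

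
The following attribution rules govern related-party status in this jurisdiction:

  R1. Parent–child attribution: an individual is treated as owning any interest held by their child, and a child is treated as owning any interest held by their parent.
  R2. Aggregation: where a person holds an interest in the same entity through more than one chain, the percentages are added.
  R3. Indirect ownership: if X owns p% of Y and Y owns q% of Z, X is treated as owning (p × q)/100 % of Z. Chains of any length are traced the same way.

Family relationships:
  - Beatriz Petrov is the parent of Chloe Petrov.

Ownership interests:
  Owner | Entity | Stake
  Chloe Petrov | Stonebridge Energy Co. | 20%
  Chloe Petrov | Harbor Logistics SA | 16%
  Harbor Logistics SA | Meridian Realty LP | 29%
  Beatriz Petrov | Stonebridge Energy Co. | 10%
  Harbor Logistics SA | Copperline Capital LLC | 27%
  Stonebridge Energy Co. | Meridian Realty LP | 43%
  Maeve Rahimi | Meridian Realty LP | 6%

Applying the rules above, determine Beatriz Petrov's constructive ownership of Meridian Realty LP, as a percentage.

By parent–child attribution (R1), Beatriz Petrov is treated as also owning Chloe Petrov's interest in Stonebridge Energy Co, giving 10% + 20% = 30%.
By parent–child attribution (R1), Beatriz Petrov is treated as owning Chloe Petrov's 16% interest in Harbor Logistics SA.
Chain via Stonebridge Energy Co. (R3): 30% × 43% = 12.9% of Meridian Realty LP.
Chain via Harbor Logistics SA (R3): 16% × 29% = 4.64% of Meridian Realty LP.
Aggregating (R2): 12.9% + 4.64% = 17.54%.

17.54%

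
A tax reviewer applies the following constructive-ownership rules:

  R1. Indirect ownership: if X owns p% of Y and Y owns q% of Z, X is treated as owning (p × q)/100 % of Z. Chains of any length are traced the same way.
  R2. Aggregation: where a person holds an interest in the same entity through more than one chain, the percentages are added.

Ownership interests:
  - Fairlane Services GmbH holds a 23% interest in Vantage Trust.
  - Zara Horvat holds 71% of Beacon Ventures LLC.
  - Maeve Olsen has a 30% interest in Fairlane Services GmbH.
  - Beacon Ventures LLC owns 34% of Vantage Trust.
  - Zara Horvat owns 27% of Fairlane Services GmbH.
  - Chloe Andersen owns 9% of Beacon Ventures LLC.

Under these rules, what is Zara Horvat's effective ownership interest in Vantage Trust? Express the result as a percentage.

30.35%

Chain via Beacon Ventures LLC (R1): 71% × 34% = 24.14% of Vantage Trust.
Chain via Fairlane Services GmbH (R1): 27% × 23% = 6.21% of Vantage Trust.
Aggregating (R2): 24.14% + 6.21% = 30.35%.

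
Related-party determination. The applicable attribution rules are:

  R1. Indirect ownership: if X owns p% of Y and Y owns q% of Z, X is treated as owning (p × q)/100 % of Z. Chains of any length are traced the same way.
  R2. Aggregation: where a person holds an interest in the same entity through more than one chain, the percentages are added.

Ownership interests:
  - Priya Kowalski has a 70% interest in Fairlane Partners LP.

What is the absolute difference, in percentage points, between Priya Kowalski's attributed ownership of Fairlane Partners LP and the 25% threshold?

Direct interest in Fairlane Partners LP: 70%.
70% exceeds the 25% threshold by 45 percentage points.

45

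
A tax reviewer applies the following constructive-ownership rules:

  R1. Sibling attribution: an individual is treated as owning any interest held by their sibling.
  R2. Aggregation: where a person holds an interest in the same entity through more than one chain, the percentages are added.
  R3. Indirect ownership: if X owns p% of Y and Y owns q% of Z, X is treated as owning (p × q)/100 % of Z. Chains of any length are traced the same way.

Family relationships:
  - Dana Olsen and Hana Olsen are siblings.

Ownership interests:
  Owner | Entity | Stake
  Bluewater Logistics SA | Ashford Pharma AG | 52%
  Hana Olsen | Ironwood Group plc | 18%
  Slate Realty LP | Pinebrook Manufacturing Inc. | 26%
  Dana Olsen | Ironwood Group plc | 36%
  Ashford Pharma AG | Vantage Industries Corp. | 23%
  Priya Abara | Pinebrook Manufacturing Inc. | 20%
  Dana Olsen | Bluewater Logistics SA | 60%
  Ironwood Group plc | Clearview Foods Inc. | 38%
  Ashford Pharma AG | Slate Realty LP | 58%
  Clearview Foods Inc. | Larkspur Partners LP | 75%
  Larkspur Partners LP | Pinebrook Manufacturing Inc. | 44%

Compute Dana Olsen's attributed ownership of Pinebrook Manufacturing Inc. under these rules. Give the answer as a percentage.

By sibling attribution (R1), Dana Olsen is treated as also owning Hana Olsen's interest in Ironwood Group plc, giving 36% + 18% = 54%.
Chain via Bluewater Logistics SA → Ashford Pharma AG → Slate Realty LP (R3): 60% × 52% × 58% × 26% = 4.70496% of Pinebrook Manufacturing Inc.
Chain via Ironwood Group plc → Clearview Foods Inc. → Larkspur Partners LP (R3): 54% × 38% × 75% × 44% = 6.7716% of Pinebrook Manufacturing Inc.
Aggregating (R2): 4.70496% + 6.7716% = 11.47656%.

11.47656%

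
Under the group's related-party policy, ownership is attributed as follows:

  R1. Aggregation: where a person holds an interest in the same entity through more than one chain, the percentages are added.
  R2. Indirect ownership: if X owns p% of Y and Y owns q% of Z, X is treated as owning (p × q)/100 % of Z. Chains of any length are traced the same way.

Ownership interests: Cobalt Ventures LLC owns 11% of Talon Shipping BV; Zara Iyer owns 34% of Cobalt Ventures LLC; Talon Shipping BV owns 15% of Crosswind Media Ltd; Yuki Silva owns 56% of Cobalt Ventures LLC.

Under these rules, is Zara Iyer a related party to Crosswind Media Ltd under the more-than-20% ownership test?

No

Chain via Cobalt Ventures LLC → Talon Shipping BV (R2): 34% × 11% × 15% = 0.561% of Crosswind Media Ltd.
0.561% does not exceed the 20% threshold, so Zara is not a related party to Crosswind Media Ltd.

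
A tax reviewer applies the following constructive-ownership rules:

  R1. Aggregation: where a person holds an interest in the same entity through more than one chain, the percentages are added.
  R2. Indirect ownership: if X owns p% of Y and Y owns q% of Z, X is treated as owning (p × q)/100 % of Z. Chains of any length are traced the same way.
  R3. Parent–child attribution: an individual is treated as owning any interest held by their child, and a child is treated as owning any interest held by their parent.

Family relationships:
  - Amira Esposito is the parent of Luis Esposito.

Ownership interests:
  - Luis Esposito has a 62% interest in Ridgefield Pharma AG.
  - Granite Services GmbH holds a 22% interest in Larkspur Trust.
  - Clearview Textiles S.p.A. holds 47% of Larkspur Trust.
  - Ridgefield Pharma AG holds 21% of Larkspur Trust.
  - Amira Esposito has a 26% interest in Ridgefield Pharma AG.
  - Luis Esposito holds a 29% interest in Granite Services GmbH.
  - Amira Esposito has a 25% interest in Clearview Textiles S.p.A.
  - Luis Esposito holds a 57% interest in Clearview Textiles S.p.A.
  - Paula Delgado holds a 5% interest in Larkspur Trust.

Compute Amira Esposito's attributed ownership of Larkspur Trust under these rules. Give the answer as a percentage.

63.4%

By parent–child attribution (R3), Amira Esposito is treated as also owning Luis Esposito's interest in Clearview Textiles S.p.A, giving 25% + 57% = 82%.
By parent–child attribution (R3), Amira Esposito is treated as also owning Luis Esposito's interest in Ridgefield Pharma AG, giving 26% + 62% = 88%.
By parent–child attribution (R3), Amira Esposito is treated as owning Luis Esposito's 29% interest in Granite Services GmbH.
Chain via Clearview Textiles S.p.A. (R2): 82% × 47% = 38.54% of Larkspur Trust.
Chain via Ridgefield Pharma AG (R2): 88% × 21% = 18.48% of Larkspur Trust.
Chain via Granite Services GmbH (R2): 29% × 22% = 6.38% of Larkspur Trust.
Aggregating (R1): 38.54% + 18.48% + 6.38% = 63.4%.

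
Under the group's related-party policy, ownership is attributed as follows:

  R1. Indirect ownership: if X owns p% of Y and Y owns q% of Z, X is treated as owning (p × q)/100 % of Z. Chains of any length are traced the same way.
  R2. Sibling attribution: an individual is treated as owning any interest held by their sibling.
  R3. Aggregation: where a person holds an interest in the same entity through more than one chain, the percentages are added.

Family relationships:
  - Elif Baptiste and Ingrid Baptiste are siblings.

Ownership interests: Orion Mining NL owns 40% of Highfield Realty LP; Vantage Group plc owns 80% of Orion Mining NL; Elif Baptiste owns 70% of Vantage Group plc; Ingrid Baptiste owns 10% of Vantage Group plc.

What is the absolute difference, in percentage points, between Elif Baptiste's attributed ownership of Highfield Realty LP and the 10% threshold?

By sibling attribution (R2), Elif Baptiste is treated as also owning Ingrid Baptiste's interest in Vantage Group plc, giving 70% + 10% = 80%.
Chain via Vantage Group plc → Orion Mining NL (R1): 80% × 80% × 40% = 25.6% of Highfield Realty LP.
25.6% exceeds the 10% threshold by 15.6 percentage points.

15.6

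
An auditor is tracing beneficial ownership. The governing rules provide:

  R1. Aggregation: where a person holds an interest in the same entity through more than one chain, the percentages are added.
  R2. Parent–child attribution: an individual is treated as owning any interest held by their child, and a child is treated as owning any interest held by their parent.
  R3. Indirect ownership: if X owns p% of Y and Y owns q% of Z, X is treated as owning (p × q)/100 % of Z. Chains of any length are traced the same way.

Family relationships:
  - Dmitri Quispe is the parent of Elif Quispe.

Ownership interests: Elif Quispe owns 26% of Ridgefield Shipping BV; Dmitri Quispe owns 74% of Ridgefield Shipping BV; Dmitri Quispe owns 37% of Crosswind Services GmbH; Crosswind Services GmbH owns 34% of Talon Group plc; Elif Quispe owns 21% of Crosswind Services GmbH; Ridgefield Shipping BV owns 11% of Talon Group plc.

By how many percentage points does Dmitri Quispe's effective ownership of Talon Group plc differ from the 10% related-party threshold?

By parent–child attribution (R2), Dmitri Quispe is treated as also owning Elif Quispe's interest in Ridgefield Shipping BV, giving 74% + 26% = 100%.
By parent–child attribution (R2), Dmitri Quispe is treated as also owning Elif Quispe's interest in Crosswind Services GmbH, giving 37% + 21% = 58%.
Chain via Ridgefield Shipping BV (R3): 100% × 11% = 11% of Talon Group plc.
Chain via Crosswind Services GmbH (R3): 58% × 34% = 19.72% of Talon Group plc.
Aggregating (R1): 11% + 19.72% = 30.72%.
30.72% exceeds the 10% threshold by 20.72 percentage points.

20.72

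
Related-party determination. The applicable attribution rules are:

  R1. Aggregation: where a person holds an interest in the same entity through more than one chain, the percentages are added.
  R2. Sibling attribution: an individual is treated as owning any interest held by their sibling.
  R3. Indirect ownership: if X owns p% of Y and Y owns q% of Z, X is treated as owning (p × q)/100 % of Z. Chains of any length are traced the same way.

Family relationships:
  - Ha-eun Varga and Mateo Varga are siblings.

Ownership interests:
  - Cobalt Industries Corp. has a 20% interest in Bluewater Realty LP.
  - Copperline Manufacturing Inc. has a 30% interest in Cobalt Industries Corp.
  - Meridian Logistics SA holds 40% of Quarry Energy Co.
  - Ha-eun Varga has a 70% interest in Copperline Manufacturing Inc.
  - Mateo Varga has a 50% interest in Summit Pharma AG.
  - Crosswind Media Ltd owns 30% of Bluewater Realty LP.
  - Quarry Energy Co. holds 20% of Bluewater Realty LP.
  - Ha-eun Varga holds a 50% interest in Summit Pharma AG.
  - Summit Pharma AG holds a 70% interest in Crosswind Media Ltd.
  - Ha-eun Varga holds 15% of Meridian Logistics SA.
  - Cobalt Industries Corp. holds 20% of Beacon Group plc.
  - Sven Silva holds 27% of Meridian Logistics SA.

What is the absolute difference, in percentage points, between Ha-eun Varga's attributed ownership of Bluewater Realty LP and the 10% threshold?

16.4

By sibling attribution (R2), Ha-eun Varga is treated as also owning Mateo Varga's interest in Summit Pharma AG, giving 50% + 50% = 100%.
Chain via Copperline Manufacturing Inc. → Cobalt Industries Corp. (R3): 70% × 30% × 20% = 4.2% of Bluewater Realty LP.
Chain via Meridian Logistics SA → Quarry Energy Co. (R3): 15% × 40% × 20% = 1.2% of Bluewater Realty LP.
Chain via Summit Pharma AG → Crosswind Media Ltd (R3): 100% × 70% × 30% = 21% of Bluewater Realty LP.
Aggregating (R1): 4.2% + 1.2% + 21% = 26.4%.
26.4% exceeds the 10% threshold by 16.4 percentage points.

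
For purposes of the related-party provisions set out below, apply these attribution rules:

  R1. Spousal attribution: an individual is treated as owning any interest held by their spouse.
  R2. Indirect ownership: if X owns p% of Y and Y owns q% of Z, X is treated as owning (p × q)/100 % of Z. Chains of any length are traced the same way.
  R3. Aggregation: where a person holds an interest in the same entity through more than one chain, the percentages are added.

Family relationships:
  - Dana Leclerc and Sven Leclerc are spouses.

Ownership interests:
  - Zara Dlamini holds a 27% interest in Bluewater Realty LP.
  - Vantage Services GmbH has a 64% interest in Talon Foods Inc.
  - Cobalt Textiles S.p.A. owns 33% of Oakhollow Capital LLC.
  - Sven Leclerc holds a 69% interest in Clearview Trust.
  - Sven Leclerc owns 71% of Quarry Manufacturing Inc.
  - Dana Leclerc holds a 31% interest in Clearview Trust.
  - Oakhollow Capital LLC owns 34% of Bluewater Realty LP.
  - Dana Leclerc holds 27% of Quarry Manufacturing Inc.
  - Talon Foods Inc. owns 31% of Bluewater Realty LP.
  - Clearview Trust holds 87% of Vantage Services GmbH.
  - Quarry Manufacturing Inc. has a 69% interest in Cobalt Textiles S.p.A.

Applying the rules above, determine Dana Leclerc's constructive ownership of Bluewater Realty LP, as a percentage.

24.847764%

By spousal attribution (R1), Dana Leclerc is treated as also owning Sven Leclerc's interest in Clearview Trust, giving 31% + 69% = 100%.
By spousal attribution (R1), Dana Leclerc is treated as also owning Sven Leclerc's interest in Quarry Manufacturing Inc, giving 27% + 71% = 98%.
Chain via Clearview Trust → Vantage Services GmbH → Talon Foods Inc. (R2): 100% × 87% × 64% × 31% = 17.2608% of Bluewater Realty LP.
Chain via Quarry Manufacturing Inc. → Cobalt Textiles S.p.A. → Oakhollow Capital LLC (R2): 98% × 69% × 33% × 34% = 7.586964% of Bluewater Realty LP.
Aggregating (R3): 17.2608% + 7.586964% = 24.847764%.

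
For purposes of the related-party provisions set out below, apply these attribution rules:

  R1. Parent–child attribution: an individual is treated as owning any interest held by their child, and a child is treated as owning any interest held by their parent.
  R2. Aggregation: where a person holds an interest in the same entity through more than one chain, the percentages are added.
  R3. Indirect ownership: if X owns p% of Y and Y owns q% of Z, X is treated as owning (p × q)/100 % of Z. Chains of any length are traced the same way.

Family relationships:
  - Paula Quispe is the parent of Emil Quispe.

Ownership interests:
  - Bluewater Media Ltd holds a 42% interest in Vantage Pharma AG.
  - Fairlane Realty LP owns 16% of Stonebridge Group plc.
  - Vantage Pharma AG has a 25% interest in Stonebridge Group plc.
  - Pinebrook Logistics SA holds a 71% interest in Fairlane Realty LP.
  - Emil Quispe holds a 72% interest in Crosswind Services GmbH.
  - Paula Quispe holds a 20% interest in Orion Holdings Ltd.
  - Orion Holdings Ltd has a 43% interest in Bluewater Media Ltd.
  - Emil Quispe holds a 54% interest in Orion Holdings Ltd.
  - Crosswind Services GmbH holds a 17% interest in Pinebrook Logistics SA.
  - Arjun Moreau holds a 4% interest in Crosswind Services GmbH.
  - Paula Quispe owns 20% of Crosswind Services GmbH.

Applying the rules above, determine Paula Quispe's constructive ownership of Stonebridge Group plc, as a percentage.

5.117804%

By parent–child attribution (R1), Paula Quispe is treated as also owning Emil Quispe's interest in Crosswind Services GmbH, giving 20% + 72% = 92%.
By parent–child attribution (R1), Paula Quispe is treated as also owning Emil Quispe's interest in Orion Holdings Ltd, giving 20% + 54% = 74%.
Chain via Crosswind Services GmbH → Pinebrook Logistics SA → Fairlane Realty LP (R3): 92% × 17% × 71% × 16% = 1.776704% of Stonebridge Group plc.
Chain via Orion Holdings Ltd → Bluewater Media Ltd → Vantage Pharma AG (R3): 74% × 43% × 42% × 25% = 3.3411% of Stonebridge Group plc.
Aggregating (R2): 1.776704% + 3.3411% = 5.117804%.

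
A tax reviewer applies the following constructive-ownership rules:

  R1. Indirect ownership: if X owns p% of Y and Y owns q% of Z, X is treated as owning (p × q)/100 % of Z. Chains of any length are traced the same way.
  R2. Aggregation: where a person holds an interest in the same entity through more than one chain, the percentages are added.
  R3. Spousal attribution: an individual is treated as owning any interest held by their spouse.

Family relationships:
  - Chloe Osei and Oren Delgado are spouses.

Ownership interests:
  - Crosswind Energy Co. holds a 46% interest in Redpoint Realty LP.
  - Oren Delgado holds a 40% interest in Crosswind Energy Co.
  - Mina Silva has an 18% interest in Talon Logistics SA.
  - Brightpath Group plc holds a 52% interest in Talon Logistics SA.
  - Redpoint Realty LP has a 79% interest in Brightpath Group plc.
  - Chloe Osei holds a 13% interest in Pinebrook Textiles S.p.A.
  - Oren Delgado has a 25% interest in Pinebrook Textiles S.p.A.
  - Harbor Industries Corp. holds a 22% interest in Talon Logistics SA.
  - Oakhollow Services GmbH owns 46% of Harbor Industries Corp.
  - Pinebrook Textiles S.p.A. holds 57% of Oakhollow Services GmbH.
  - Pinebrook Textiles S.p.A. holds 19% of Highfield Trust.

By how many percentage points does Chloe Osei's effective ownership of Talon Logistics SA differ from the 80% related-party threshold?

By spousal attribution (R3), Chloe Osei is treated as also owning Oren Delgado's interest in Pinebrook Textiles S.p.A, giving 13% + 25% = 38%.
By spousal attribution (R3), Chloe Osei is treated as owning Oren Delgado's 40% interest in Crosswind Energy Co.
Chain via Pinebrook Textiles S.p.A. → Oakhollow Services GmbH → Harbor Industries Corp. (R1): 38% × 57% × 46% × 22% = 2.191992% of Talon Logistics SA.
Chain via Crosswind Energy Co. → Redpoint Realty LP → Brightpath Group plc (R1): 40% × 46% × 79% × 52% = 7.55872% of Talon Logistics SA.
Aggregating (R2): 2.191992% + 7.55872% = 9.750712%.
9.750712% falls short of the 80% threshold by 70.249288 percentage points.

70.249288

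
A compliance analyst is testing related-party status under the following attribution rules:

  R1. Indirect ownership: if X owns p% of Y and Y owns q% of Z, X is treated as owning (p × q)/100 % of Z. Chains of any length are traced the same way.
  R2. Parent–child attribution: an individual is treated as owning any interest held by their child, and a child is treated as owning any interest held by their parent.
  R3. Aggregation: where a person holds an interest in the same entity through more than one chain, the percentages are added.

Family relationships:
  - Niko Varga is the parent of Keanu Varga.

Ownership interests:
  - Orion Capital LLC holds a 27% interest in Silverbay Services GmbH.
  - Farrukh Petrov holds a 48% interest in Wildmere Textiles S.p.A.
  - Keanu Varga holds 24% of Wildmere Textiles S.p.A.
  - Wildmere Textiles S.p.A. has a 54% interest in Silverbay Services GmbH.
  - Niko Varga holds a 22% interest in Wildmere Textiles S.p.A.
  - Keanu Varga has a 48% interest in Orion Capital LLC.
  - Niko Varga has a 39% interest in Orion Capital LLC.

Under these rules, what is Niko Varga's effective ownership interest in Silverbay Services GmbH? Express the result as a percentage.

48.33%

By parent–child attribution (R2), Niko Varga is treated as also owning Keanu Varga's interest in Orion Capital LLC, giving 39% + 48% = 87%.
By parent–child attribution (R2), Niko Varga is treated as also owning Keanu Varga's interest in Wildmere Textiles S.p.A, giving 22% + 24% = 46%.
Chain via Orion Capital LLC (R1): 87% × 27% = 23.49% of Silverbay Services GmbH.
Chain via Wildmere Textiles S.p.A. (R1): 46% × 54% = 24.84% of Silverbay Services GmbH.
Aggregating (R3): 23.49% + 24.84% = 48.33%.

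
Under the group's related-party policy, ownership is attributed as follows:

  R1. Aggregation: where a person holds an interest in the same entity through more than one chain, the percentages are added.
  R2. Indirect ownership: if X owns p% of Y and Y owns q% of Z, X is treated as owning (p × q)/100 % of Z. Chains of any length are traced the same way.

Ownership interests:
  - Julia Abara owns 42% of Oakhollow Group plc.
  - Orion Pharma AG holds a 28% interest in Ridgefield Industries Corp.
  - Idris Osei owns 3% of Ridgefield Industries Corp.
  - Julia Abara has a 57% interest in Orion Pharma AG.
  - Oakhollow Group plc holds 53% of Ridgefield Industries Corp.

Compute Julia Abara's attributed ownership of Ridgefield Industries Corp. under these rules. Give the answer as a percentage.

Chain via Orion Pharma AG (R2): 57% × 28% = 15.96% of Ridgefield Industries Corp.
Chain via Oakhollow Group plc (R2): 42% × 53% = 22.26% of Ridgefield Industries Corp.
Aggregating (R1): 15.96% + 22.26% = 38.22%.

38.22%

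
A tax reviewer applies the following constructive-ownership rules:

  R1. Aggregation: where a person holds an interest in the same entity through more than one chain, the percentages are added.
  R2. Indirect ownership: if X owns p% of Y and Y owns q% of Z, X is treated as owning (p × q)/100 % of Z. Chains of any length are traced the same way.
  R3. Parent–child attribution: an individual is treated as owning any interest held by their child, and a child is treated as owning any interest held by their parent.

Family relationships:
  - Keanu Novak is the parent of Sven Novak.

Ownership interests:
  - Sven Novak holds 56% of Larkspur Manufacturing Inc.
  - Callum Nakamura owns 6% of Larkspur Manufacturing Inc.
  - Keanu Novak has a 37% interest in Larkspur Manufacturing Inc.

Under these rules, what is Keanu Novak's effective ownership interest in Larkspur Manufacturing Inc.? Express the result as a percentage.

By parent–child attribution (R3), Keanu Novak is treated as also owning Sven Novak's interest in Larkspur Manufacturing Inc, giving 37% + 56% = 93%.
Direct interest in Larkspur Manufacturing Inc: 93%.

93%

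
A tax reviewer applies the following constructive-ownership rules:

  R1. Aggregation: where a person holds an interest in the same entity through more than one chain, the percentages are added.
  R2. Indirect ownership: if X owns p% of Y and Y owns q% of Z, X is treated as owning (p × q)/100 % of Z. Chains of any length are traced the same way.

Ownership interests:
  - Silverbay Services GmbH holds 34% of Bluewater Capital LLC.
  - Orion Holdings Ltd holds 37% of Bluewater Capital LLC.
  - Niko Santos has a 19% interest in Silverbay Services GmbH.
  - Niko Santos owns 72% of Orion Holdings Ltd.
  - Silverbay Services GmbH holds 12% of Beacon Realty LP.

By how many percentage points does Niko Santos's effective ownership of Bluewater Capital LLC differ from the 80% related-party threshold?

Chain via Orion Holdings Ltd (R2): 72% × 37% = 26.64% of Bluewater Capital LLC.
Chain via Silverbay Services GmbH (R2): 19% × 34% = 6.46% of Bluewater Capital LLC.
Aggregating (R1): 26.64% + 6.46% = 33.1%.
33.1% falls short of the 80% threshold by 46.9 percentage points.

46.9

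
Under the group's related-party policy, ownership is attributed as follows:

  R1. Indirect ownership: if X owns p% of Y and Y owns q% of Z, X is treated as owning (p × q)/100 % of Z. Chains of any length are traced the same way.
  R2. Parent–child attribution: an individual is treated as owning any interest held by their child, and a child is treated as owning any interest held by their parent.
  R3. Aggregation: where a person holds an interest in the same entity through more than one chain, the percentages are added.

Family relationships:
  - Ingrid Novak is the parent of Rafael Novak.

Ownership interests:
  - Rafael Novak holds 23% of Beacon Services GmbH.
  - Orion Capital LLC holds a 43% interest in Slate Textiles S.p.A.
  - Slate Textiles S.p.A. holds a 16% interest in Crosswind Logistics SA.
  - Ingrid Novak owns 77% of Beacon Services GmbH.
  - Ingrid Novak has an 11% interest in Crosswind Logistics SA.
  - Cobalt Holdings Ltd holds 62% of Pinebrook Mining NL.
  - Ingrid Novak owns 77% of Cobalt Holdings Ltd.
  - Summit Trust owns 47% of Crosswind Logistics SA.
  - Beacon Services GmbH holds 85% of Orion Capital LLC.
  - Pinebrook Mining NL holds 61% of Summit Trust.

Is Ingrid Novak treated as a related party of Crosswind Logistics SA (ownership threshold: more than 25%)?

Yes

By parent–child attribution (R2), Ingrid Novak is treated as also owning Rafael Novak's interest in Beacon Services GmbH, giving 77% + 23% = 100%.
Chain via Cobalt Holdings Ltd → Pinebrook Mining NL → Summit Trust (R1): 77% × 62% × 61% × 47% = 13.687058% of Crosswind Logistics SA.
Chain via Beacon Services GmbH → Orion Capital LLC → Slate Textiles S.p.A. (R1): 100% × 85% × 43% × 16% = 5.848% of Crosswind Logistics SA.
Direct interest in Crosswind Logistics SA: 11%.
Aggregating (R3): 13.687058% + 5.848% + 11% = 30.535058%.
30.535058% exceeds the 25% threshold, so Ingrid is a related party to Crosswind Logistics SA.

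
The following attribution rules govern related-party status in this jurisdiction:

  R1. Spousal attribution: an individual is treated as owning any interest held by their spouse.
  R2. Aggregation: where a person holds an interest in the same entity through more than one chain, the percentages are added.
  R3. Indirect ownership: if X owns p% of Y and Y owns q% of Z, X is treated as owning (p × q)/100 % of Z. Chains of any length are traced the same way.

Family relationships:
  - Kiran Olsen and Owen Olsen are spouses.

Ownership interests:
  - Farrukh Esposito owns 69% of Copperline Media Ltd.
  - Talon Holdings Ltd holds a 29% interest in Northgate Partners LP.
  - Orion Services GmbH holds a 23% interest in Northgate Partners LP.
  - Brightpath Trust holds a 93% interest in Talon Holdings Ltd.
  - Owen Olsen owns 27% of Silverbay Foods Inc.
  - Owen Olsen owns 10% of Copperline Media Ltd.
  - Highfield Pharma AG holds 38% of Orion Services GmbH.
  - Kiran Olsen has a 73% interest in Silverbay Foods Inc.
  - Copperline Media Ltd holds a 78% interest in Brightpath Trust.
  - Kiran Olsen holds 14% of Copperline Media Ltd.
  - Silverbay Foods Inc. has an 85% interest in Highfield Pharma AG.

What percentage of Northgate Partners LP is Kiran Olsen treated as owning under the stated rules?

By spousal attribution (R1), Kiran Olsen is treated as also owning Owen Olsen's interest in Copperline Media Ltd, giving 14% + 10% = 24%.
By spousal attribution (R1), Kiran Olsen is treated as also owning Owen Olsen's interest in Silverbay Foods Inc, giving 73% + 27% = 100%.
Chain via Copperline Media Ltd → Brightpath Trust → Talon Holdings Ltd (R3): 24% × 78% × 93% × 29% = 5.048784% of Northgate Partners LP.
Chain via Silverbay Foods Inc. → Highfield Pharma AG → Orion Services GmbH (R3): 100% × 85% × 38% × 23% = 7.429% of Northgate Partners LP.
Aggregating (R2): 5.048784% + 7.429% = 12.477784%.

12.477784%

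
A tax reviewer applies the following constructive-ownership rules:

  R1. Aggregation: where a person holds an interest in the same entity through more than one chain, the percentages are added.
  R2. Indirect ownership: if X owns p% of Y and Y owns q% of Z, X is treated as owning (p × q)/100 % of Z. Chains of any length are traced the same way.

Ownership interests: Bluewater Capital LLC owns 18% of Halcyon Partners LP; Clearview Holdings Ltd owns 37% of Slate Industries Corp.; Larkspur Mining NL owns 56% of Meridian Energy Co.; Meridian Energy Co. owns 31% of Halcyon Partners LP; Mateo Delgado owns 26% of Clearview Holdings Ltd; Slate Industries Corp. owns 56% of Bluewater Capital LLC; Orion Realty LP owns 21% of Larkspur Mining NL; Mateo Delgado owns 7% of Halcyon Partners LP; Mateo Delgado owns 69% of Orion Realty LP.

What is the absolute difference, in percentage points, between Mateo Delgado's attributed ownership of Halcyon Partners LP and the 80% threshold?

Chain via Clearview Holdings Ltd → Slate Industries Corp. → Bluewater Capital LLC (R2): 26% × 37% × 56% × 18% = 0.969696% of Halcyon Partners LP.
Chain via Orion Realty LP → Larkspur Mining NL → Meridian Energy Co. (R2): 69% × 21% × 56% × 31% = 2.515464% of Halcyon Partners LP.
Direct interest in Halcyon Partners LP: 7%.
Aggregating (R1): 0.969696% + 2.515464% + 7% = 10.48516%.
10.48516% falls short of the 80% threshold by 69.51484 percentage points.

69.51484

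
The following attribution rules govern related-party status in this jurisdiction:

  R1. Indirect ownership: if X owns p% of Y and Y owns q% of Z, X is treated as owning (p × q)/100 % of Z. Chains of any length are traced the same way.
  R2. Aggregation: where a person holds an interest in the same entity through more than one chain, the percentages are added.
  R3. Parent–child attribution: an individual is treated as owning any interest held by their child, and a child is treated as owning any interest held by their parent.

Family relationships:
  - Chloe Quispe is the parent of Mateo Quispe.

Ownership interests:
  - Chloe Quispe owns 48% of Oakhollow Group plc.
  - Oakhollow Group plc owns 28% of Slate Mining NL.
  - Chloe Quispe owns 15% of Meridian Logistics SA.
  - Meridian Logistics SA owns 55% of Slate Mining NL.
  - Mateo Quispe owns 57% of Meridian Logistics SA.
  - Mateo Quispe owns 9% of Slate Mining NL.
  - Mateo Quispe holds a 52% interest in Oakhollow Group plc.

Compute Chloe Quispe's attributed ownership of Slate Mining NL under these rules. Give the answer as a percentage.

76.6%

By parent–child attribution (R3), Chloe Quispe is treated as also owning Mateo Quispe's interest in Meridian Logistics SA, giving 15% + 57% = 72%.
By parent–child attribution (R3), Chloe Quispe is treated as also owning Mateo Quispe's interest in Oakhollow Group plc, giving 48% + 52% = 100%.
By parent–child attribution (R3), Chloe Quispe is treated as owning Mateo Quispe's 9% interest in Slate Mining NL.
Chain via Meridian Logistics SA (R1): 72% × 55% = 39.6% of Slate Mining NL.
Chain via Oakhollow Group plc (R1): 100% × 28% = 28% of Slate Mining NL.
Direct interest in Slate Mining NL: 9%.
Aggregating (R2): 39.6% + 28% + 9% = 76.6%.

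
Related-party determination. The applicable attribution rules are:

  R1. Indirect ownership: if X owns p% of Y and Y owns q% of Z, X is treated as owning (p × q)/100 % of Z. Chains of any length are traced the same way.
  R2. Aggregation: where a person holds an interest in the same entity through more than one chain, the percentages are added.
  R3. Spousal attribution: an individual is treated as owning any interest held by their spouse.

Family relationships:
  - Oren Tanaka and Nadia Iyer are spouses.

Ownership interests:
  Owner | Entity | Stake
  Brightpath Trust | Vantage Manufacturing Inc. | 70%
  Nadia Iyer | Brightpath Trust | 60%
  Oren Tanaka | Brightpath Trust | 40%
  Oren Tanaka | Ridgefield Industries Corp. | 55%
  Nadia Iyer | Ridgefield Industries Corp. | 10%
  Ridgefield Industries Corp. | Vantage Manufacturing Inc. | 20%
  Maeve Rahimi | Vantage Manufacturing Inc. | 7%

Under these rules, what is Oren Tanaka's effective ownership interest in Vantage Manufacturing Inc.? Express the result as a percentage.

By spousal attribution (R3), Oren Tanaka is treated as also owning Nadia Iyer's interest in Ridgefield Industries Corp, giving 55% + 10% = 65%.
By spousal attribution (R3), Oren Tanaka is treated as also owning Nadia Iyer's interest in Brightpath Trust, giving 40% + 60% = 100%.
Chain via Ridgefield Industries Corp. (R1): 65% × 20% = 13% of Vantage Manufacturing Inc.
Chain via Brightpath Trust (R1): 100% × 70% = 70% of Vantage Manufacturing Inc.
Aggregating (R2): 13% + 70% = 83%.

83%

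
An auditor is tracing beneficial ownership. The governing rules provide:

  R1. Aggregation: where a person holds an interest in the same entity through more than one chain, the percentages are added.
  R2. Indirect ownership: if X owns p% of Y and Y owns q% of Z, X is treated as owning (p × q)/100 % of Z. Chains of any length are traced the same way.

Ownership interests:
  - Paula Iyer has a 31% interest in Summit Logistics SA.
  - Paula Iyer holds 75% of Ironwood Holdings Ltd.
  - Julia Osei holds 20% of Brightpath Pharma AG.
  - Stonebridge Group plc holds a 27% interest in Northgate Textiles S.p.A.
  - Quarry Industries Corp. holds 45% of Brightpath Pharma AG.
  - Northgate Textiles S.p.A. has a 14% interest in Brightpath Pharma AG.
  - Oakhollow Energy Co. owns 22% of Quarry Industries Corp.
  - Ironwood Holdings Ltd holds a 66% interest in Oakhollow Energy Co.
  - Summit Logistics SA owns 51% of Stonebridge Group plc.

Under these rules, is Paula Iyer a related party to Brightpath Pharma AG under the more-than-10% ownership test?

Chain via Ironwood Holdings Ltd → Oakhollow Energy Co. → Quarry Industries Corp. (R2): 75% × 66% × 22% × 45% = 4.9005% of Brightpath Pharma AG.
Chain via Summit Logistics SA → Stonebridge Group plc → Northgate Textiles S.p.A. (R2): 31% × 51% × 27% × 14% = 0.597618% of Brightpath Pharma AG.
Aggregating (R1): 4.9005% + 0.597618% = 5.498118%.
5.498118% does not exceed the 10% threshold, so Paula is not a related party to Brightpath Pharma AG.

No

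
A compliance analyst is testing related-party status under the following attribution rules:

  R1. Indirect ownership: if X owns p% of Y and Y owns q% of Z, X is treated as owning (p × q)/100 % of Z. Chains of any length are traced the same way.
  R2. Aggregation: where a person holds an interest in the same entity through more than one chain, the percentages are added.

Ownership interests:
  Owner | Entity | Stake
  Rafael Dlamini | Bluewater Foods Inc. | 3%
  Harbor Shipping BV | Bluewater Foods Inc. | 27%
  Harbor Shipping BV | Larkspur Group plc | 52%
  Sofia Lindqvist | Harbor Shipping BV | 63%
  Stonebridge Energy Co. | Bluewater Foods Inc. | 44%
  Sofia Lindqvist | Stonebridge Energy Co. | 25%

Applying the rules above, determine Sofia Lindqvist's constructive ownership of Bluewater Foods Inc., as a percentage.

Chain via Stonebridge Energy Co. (R1): 25% × 44% = 11% of Bluewater Foods Inc.
Chain via Harbor Shipping BV (R1): 63% × 27% = 17.01% of Bluewater Foods Inc.
Aggregating (R2): 11% + 17.01% = 28.01%.

28.01%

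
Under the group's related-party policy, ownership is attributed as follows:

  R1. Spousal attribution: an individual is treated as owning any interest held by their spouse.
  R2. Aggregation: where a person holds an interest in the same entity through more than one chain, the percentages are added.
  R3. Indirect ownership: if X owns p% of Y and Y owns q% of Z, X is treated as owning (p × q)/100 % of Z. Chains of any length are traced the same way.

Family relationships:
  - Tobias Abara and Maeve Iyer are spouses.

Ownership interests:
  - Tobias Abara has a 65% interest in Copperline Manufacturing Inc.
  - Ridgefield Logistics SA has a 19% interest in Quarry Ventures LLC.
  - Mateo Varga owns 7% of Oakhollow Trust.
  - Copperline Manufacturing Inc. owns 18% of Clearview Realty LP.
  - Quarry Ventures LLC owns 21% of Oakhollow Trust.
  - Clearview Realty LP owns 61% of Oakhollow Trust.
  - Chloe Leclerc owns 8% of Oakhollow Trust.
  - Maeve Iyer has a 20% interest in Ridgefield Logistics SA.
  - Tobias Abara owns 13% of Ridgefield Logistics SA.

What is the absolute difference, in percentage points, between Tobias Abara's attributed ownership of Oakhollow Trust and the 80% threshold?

By spousal attribution (R1), Tobias Abara is treated as also owning Maeve Iyer's interest in Ridgefield Logistics SA, giving 13% + 20% = 33%.
Chain via Ridgefield Logistics SA → Quarry Ventures LLC (R3): 33% × 19% × 21% = 1.3167% of Oakhollow Trust.
Chain via Copperline Manufacturing Inc. → Clearview Realty LP (R3): 65% × 18% × 61% = 7.137% of Oakhollow Trust.
Aggregating (R2): 1.3167% + 7.137% = 8.4537%.
8.4537% falls short of the 80% threshold by 71.5463 percentage points.

71.5463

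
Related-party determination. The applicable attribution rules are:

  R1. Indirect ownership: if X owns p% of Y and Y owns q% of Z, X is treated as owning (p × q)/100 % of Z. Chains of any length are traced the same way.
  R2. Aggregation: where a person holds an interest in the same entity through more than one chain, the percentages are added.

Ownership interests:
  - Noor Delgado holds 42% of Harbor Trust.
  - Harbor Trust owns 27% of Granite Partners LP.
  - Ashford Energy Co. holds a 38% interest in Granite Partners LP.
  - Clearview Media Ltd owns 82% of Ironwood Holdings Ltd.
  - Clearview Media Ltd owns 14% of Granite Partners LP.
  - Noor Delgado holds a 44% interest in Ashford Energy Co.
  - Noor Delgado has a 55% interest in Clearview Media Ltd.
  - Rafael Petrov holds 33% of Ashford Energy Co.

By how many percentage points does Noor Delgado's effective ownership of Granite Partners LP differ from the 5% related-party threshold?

30.76

Chain via Ashford Energy Co. (R1): 44% × 38% = 16.72% of Granite Partners LP.
Chain via Clearview Media Ltd (R1): 55% × 14% = 7.7% of Granite Partners LP.
Chain via Harbor Trust (R1): 42% × 27% = 11.34% of Granite Partners LP.
Aggregating (R2): 16.72% + 7.7% + 11.34% = 35.76%.
35.76% exceeds the 5% threshold by 30.76 percentage points.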